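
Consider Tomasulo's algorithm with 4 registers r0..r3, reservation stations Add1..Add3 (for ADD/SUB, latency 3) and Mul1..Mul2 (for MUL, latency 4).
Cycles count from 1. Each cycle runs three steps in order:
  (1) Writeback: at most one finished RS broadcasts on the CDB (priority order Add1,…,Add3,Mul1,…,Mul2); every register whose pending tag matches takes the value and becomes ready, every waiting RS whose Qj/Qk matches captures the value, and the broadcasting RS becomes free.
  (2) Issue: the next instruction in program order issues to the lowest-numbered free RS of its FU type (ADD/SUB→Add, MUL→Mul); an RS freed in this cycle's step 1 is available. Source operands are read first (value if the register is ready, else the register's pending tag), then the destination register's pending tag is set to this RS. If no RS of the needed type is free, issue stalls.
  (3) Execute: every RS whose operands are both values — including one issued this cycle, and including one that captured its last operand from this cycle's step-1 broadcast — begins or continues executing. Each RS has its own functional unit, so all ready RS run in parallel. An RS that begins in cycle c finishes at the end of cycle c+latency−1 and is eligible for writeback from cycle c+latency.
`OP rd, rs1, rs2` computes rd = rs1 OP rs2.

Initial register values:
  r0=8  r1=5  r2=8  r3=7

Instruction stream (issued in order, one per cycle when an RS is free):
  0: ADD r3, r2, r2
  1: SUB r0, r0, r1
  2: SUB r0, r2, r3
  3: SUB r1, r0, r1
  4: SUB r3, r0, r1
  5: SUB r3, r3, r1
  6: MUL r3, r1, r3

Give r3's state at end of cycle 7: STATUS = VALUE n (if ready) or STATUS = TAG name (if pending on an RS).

  c1: issue ADD r3<-Add1  regs: r0:8,r1:5,r2:8,r3:Add1
  c2: issue SUB r0<-Add2  regs: r0:Add2,r1:5,r2:8,r3:Add1
  c3: issue SUB r0<-Add3  regs: r0:Add3,r1:5,r2:8,r3:Add1
  c4: CDB Add1=16; issue SUB r1<-Add1  regs: r0:Add3,r1:Add1,r2:8,r3:16
  c5: CDB Add2=3; issue SUB r3<-Add2  regs: r0:Add3,r1:Add1,r2:8,r3:Add2
  c6: stall  regs: r0:Add3,r1:Add1,r2:8,r3:Add2
  c7: CDB Add3=-8; issue SUB r3<-Add3  regs: r0:-8,r1:Add1,r2:8,r3:Add3

STATUS = TAG Add3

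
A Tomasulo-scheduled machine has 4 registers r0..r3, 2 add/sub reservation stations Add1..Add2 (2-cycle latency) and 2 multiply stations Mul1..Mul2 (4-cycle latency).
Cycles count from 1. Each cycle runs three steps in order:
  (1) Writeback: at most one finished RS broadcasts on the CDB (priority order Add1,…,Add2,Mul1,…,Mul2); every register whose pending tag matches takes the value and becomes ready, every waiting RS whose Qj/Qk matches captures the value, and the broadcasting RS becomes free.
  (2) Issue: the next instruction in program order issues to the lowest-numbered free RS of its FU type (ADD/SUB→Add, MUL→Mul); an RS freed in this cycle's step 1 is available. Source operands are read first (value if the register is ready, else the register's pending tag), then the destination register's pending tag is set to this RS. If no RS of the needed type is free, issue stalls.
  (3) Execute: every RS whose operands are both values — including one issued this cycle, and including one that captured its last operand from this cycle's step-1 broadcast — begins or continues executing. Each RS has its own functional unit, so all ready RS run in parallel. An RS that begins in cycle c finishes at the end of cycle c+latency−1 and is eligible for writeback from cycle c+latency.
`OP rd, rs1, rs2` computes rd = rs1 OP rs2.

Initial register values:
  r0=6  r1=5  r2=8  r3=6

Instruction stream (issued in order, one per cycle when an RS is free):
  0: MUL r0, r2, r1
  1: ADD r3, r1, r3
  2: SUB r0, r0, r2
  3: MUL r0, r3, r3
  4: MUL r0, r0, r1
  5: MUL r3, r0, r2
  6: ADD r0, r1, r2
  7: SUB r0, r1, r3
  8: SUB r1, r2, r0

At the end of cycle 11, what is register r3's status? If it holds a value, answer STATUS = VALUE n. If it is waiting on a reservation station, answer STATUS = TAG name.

STATUS = TAG Mul2

  c1: issue MUL r0<-Mul1  regs: r0:Mul1,r1:5,r2:8,r3:6
  c2: issue ADD r3<-Add1  regs: r0:Mul1,r1:5,r2:8,r3:Add1
  c3: issue SUB r0<-Add2  regs: r0:Add2,r1:5,r2:8,r3:Add1
  c4: CDB Add1=11; issue MUL r0<-Mul2  regs: r0:Mul2,r1:5,r2:8,r3:11
  c5: CDB Mul1=40; issue MUL r0<-Mul1  regs: r0:Mul1,r1:5,r2:8,r3:11
  c6: stall  regs: r0:Mul1,r1:5,r2:8,r3:11
  c7: CDB Add2=32; stall  regs: r0:Mul1,r1:5,r2:8,r3:11
  c8: CDB Mul2=121; issue MUL r3<-Mul2  regs: r0:Mul1,r1:5,r2:8,r3:Mul2
  c9: issue ADD r0<-Add1  regs: r0:Add1,r1:5,r2:8,r3:Mul2
  c10: issue SUB r0<-Add2  regs: r0:Add2,r1:5,r2:8,r3:Mul2
  c11: CDB Add1=13; issue SUB r1<-Add1  regs: r0:Add2,r1:Add1,r2:8,r3:Mul2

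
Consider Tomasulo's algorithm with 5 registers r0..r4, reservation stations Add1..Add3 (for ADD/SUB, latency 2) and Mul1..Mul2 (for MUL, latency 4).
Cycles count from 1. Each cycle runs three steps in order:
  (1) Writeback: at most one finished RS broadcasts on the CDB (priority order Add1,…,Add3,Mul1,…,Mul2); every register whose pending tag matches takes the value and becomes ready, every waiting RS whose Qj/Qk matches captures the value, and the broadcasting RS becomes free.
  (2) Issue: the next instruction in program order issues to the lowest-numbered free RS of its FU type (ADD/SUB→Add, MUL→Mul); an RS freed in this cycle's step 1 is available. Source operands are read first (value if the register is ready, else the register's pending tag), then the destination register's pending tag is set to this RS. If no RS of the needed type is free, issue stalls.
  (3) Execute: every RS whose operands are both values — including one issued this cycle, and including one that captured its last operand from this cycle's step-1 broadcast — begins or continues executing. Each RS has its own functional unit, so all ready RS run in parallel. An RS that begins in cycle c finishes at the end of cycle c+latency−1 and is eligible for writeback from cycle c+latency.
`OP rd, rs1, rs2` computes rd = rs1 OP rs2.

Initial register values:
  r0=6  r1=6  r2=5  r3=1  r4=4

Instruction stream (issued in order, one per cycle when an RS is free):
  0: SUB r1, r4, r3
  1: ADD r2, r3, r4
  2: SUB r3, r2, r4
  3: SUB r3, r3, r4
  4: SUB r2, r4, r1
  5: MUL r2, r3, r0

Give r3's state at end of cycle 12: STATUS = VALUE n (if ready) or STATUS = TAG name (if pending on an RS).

  c1: issue SUB r1<-Add1  regs: r0:6,r1:Add1,r2:5,r3:1,r4:4
  c2: issue ADD r2<-Add2  regs: r0:6,r1:Add1,r2:Add2,r3:1,r4:4
  c3: CDB Add1=3; issue SUB r3<-Add1  regs: r0:6,r1:3,r2:Add2,r3:Add1,r4:4
  c4: CDB Add2=5; issue SUB r3<-Add2  regs: r0:6,r1:3,r2:5,r3:Add2,r4:4
  c5: issue SUB r2<-Add3  regs: r0:6,r1:3,r2:Add3,r3:Add2,r4:4
  c6: CDB Add1=1; issue MUL r2<-Mul1  regs: r0:6,r1:3,r2:Mul1,r3:Add2,r4:4
  c7: CDB Add3=1  regs: r0:6,r1:3,r2:Mul1,r3:Add2,r4:4
  c8: CDB Add2=-3  regs: r0:6,r1:3,r2:Mul1,r3:-3,r4:4
  c9: -  regs: r0:6,r1:3,r2:Mul1,r3:-3,r4:4
  c10: -  regs: r0:6,r1:3,r2:Mul1,r3:-3,r4:4
  c11: -  regs: r0:6,r1:3,r2:Mul1,r3:-3,r4:4
  c12: CDB Mul1=-18  regs: r0:6,r1:3,r2:-18,r3:-3,r4:4

STATUS = VALUE -3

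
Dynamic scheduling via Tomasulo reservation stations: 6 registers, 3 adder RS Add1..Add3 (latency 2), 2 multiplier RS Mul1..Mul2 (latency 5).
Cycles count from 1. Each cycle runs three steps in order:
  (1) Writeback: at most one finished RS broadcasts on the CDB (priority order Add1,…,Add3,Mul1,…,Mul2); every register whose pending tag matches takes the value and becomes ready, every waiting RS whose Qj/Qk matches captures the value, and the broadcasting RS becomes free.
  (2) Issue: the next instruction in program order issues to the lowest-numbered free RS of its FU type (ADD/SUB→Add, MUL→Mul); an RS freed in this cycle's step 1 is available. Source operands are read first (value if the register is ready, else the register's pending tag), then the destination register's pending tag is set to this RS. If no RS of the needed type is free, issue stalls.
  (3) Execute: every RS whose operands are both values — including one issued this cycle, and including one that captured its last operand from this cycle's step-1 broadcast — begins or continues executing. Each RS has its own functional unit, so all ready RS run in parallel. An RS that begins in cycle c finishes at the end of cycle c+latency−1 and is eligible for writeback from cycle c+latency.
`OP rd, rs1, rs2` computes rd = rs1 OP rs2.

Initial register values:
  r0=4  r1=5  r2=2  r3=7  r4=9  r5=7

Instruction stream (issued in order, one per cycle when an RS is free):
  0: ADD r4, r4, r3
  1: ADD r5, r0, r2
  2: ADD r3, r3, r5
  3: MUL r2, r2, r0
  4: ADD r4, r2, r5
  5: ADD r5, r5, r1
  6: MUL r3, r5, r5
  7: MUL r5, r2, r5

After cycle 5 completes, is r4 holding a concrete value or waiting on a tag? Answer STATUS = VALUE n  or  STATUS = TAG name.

STATUS = TAG Add2

c1: issue ADD r4<-Add1 | r0:4,r1:5,r2:2,r3:7,r4:Add1,r5:7
c2: issue ADD r5<-Add2 | r0:4,r1:5,r2:2,r3:7,r4:Add1,r5:Add2
c3: CDB Add1=16; issue ADD r3<-Add1 | r0:4,r1:5,r2:2,r3:Add1,r4:16,r5:Add2
c4: CDB Add2=6; issue MUL r2<-Mul1 | r0:4,r1:5,r2:Mul1,r3:Add1,r4:16,r5:6
c5: issue ADD r4<-Add2 | r0:4,r1:5,r2:Mul1,r3:Add1,r4:Add2,r5:6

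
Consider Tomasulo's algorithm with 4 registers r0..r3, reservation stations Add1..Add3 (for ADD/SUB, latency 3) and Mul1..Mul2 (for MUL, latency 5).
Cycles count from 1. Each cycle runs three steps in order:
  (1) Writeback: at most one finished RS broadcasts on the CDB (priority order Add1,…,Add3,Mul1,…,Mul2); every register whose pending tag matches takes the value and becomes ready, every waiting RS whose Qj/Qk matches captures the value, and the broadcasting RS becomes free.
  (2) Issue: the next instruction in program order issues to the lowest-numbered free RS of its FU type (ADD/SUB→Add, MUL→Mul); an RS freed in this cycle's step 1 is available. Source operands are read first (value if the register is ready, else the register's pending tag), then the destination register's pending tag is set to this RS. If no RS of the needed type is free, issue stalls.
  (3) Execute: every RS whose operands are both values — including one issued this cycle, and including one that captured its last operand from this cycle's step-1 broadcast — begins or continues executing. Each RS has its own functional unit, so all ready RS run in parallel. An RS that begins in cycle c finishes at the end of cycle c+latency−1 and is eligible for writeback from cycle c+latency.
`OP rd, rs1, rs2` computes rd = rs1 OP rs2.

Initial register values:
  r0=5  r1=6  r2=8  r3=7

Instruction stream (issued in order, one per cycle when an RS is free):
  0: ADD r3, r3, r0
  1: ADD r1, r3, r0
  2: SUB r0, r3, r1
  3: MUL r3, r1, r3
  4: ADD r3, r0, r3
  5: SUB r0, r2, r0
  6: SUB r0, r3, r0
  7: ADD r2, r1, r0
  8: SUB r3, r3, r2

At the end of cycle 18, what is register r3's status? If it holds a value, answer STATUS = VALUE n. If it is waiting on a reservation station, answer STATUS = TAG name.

STATUS = TAG Add1

  c1: issue ADD r3<-Add1  regs: r0:5,r1:6,r2:8,r3:Add1
  c2: issue ADD r1<-Add2  regs: r0:5,r1:Add2,r2:8,r3:Add1
  c3: issue SUB r0<-Add3  regs: r0:Add3,r1:Add2,r2:8,r3:Add1
  c4: CDB Add1=12; issue MUL r3<-Mul1  regs: r0:Add3,r1:Add2,r2:8,r3:Mul1
  c5: issue ADD r3<-Add1  regs: r0:Add3,r1:Add2,r2:8,r3:Add1
  c6: stall  regs: r0:Add3,r1:Add2,r2:8,r3:Add1
  c7: CDB Add2=17; issue SUB r0<-Add2  regs: r0:Add2,r1:17,r2:8,r3:Add1
  c8: stall  regs: r0:Add2,r1:17,r2:8,r3:Add1
  c9: stall  regs: r0:Add2,r1:17,r2:8,r3:Add1
  c10: CDB Add3=-5; issue SUB r0<-Add3  regs: r0:Add3,r1:17,r2:8,r3:Add1
  c11: stall  regs: r0:Add3,r1:17,r2:8,r3:Add1
  c12: CDB Mul1=204; stall  regs: r0:Add3,r1:17,r2:8,r3:Add1
  c13: CDB Add2=13; issue ADD r2<-Add2  regs: r0:Add3,r1:17,r2:Add2,r3:Add1
  c14: stall  regs: r0:Add3,r1:17,r2:Add2,r3:Add1
  c15: CDB Add1=199; issue SUB r3<-Add1  regs: r0:Add3,r1:17,r2:Add2,r3:Add1
  c16: -  regs: r0:Add3,r1:17,r2:Add2,r3:Add1
  c17: -  regs: r0:Add3,r1:17,r2:Add2,r3:Add1
  c18: CDB Add3=186  regs: r0:186,r1:17,r2:Add2,r3:Add1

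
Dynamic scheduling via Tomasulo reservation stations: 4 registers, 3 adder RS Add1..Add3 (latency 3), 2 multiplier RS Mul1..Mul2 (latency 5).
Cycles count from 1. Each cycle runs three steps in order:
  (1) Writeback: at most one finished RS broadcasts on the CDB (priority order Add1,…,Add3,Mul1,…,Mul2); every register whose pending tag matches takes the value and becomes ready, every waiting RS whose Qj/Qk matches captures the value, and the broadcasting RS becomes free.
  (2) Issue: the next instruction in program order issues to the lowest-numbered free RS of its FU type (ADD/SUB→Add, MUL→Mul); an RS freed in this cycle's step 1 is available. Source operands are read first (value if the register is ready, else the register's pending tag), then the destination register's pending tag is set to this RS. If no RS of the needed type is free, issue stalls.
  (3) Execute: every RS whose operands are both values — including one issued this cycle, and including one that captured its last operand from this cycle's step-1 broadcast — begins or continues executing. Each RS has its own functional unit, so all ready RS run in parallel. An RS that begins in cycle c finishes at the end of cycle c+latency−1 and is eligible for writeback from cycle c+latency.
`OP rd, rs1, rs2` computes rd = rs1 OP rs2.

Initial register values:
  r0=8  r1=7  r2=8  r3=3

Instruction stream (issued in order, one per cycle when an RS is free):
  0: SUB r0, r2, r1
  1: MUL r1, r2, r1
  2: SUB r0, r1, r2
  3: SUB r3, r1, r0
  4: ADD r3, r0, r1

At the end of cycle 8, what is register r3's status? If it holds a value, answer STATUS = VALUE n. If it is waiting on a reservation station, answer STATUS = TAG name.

STATUS = TAG Add3

c1: issue SUB r0<-Add1 | r0:Add1,r1:7,r2:8,r3:3
c2: issue MUL r1<-Mul1 | r0:Add1,r1:Mul1,r2:8,r3:3
c3: issue SUB r0<-Add2 | r0:Add2,r1:Mul1,r2:8,r3:3
c4: CDB Add1=1; issue SUB r3<-Add1 | r0:Add2,r1:Mul1,r2:8,r3:Add1
c5: issue ADD r3<-Add3 | r0:Add2,r1:Mul1,r2:8,r3:Add3
c6: - | r0:Add2,r1:Mul1,r2:8,r3:Add3
c7: CDB Mul1=56 | r0:Add2,r1:56,r2:8,r3:Add3
c8: - | r0:Add2,r1:56,r2:8,r3:Add3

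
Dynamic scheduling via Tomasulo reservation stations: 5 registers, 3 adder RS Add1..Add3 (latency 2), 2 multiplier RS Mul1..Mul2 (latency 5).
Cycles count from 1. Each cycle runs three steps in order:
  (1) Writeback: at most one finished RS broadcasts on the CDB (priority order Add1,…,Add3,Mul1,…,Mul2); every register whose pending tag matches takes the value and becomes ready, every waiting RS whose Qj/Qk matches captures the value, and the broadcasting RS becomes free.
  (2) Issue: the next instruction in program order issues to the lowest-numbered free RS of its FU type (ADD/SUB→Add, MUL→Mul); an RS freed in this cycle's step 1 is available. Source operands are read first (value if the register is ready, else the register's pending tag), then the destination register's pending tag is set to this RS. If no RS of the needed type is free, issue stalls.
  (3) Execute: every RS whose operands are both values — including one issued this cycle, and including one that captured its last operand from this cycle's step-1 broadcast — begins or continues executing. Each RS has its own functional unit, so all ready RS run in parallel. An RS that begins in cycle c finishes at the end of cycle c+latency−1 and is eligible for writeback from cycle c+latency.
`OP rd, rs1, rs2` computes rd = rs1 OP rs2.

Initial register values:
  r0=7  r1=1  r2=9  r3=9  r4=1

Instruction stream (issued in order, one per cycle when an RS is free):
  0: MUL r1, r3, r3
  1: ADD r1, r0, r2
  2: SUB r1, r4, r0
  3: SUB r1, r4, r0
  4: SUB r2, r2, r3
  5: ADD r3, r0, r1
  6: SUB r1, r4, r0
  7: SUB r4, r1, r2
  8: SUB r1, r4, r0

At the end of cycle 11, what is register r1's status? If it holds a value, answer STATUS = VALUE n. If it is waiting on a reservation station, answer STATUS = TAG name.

STATUS = TAG Add2

c1: issue MUL r1<-Mul1 | r0:7,r1:Mul1,r2:9,r3:9,r4:1
c2: issue ADD r1<-Add1 | r0:7,r1:Add1,r2:9,r3:9,r4:1
c3: issue SUB r1<-Add2 | r0:7,r1:Add2,r2:9,r3:9,r4:1
c4: CDB Add1=16; issue SUB r1<-Add1 | r0:7,r1:Add1,r2:9,r3:9,r4:1
c5: CDB Add2=-6; issue SUB r2<-Add2 | r0:7,r1:Add1,r2:Add2,r3:9,r4:1
c6: CDB Add1=-6; issue ADD r3<-Add1 | r0:7,r1:-6,r2:Add2,r3:Add1,r4:1
c7: CDB Add2=0; issue SUB r1<-Add2 | r0:7,r1:Add2,r2:0,r3:Add1,r4:1
c8: CDB Add1=1; issue SUB r4<-Add1 | r0:7,r1:Add2,r2:0,r3:1,r4:Add1
c9: CDB Add2=-6; issue SUB r1<-Add2 | r0:7,r1:Add2,r2:0,r3:1,r4:Add1
c10: CDB Mul1=81 | r0:7,r1:Add2,r2:0,r3:1,r4:Add1
c11: CDB Add1=-6 | r0:7,r1:Add2,r2:0,r3:1,r4:-6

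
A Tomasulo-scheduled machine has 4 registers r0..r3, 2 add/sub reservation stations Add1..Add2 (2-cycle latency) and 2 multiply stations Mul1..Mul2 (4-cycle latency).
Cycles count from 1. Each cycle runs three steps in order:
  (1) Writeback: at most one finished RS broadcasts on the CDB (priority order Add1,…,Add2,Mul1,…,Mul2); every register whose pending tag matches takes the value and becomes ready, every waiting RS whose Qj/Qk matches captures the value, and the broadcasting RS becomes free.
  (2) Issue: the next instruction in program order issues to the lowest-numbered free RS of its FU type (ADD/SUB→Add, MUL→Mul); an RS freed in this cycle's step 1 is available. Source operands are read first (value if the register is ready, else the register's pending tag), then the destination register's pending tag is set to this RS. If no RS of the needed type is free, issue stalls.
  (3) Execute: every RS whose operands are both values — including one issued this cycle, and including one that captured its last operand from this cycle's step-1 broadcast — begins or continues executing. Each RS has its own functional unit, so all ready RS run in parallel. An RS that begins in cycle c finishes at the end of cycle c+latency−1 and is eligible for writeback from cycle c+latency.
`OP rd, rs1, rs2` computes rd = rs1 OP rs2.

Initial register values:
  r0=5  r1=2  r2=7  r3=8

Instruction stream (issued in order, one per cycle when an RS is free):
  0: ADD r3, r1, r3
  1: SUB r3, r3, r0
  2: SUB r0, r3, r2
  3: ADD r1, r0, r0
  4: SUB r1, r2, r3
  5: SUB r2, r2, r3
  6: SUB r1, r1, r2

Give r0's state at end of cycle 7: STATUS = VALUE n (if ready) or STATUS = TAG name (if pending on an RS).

STATUS = VALUE -2

c1: issue ADD r3<-Add1 | r0:5,r1:2,r2:7,r3:Add1
c2: issue SUB r3<-Add2 | r0:5,r1:2,r2:7,r3:Add2
c3: CDB Add1=10; issue SUB r0<-Add1 | r0:Add1,r1:2,r2:7,r3:Add2
c4: stall | r0:Add1,r1:2,r2:7,r3:Add2
c5: CDB Add2=5; issue ADD r1<-Add2 | r0:Add1,r1:Add2,r2:7,r3:5
c6: stall | r0:Add1,r1:Add2,r2:7,r3:5
c7: CDB Add1=-2; issue SUB r1<-Add1 | r0:-2,r1:Add1,r2:7,r3:5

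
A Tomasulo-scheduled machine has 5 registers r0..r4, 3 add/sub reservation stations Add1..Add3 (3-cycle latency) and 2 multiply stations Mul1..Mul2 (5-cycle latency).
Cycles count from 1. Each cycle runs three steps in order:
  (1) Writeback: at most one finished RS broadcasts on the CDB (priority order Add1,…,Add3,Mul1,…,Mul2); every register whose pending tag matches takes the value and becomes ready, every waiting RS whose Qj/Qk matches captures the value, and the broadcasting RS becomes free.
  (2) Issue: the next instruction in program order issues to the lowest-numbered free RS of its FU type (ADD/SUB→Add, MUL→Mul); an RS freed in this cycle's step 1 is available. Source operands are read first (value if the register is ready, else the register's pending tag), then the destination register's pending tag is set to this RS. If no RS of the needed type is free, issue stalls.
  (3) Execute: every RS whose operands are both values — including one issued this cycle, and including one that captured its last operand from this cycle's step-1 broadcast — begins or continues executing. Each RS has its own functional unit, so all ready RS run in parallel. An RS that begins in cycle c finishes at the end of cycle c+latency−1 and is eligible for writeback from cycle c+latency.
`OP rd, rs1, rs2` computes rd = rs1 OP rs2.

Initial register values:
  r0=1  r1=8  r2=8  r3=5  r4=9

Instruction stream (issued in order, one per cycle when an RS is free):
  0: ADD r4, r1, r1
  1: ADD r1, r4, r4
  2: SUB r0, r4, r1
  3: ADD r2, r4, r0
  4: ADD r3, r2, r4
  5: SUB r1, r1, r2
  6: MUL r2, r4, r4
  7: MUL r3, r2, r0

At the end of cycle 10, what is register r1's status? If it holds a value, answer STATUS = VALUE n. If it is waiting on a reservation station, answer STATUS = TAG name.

c1: issue ADD r4<-Add1 | r0:1,r1:8,r2:8,r3:5,r4:Add1
c2: issue ADD r1<-Add2 | r0:1,r1:Add2,r2:8,r3:5,r4:Add1
c3: issue SUB r0<-Add3 | r0:Add3,r1:Add2,r2:8,r3:5,r4:Add1
c4: CDB Add1=16; issue ADD r2<-Add1 | r0:Add3,r1:Add2,r2:Add1,r3:5,r4:16
c5: stall | r0:Add3,r1:Add2,r2:Add1,r3:5,r4:16
c6: stall | r0:Add3,r1:Add2,r2:Add1,r3:5,r4:16
c7: CDB Add2=32; issue ADD r3<-Add2 | r0:Add3,r1:32,r2:Add1,r3:Add2,r4:16
c8: stall | r0:Add3,r1:32,r2:Add1,r3:Add2,r4:16
c9: stall | r0:Add3,r1:32,r2:Add1,r3:Add2,r4:16
c10: CDB Add3=-16; issue SUB r1<-Add3 | r0:-16,r1:Add3,r2:Add1,r3:Add2,r4:16

STATUS = TAG Add3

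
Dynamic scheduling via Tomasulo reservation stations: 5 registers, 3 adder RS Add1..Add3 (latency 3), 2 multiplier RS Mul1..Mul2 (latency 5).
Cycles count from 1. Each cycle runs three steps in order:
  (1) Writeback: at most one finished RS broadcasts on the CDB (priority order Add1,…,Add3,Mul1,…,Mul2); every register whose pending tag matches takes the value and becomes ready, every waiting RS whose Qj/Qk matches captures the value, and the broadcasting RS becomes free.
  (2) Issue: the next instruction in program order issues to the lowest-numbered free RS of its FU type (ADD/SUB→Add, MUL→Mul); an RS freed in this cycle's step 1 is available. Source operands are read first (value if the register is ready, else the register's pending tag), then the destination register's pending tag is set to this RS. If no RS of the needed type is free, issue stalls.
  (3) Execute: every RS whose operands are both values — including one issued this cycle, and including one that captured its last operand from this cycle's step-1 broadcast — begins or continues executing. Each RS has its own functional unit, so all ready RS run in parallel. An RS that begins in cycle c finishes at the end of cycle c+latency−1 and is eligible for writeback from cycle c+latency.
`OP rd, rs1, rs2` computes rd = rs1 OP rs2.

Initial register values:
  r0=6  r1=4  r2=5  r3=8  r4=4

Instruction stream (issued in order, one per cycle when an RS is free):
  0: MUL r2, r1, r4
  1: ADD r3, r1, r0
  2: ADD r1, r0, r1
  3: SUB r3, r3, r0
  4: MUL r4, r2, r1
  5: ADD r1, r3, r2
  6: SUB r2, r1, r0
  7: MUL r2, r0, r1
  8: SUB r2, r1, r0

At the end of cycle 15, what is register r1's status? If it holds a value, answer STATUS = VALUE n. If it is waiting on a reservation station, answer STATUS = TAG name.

STATUS = VALUE 20

  c1: issue MUL r2<-Mul1  regs: r0:6,r1:4,r2:Mul1,r3:8,r4:4
  c2: issue ADD r3<-Add1  regs: r0:6,r1:4,r2:Mul1,r3:Add1,r4:4
  c3: issue ADD r1<-Add2  regs: r0:6,r1:Add2,r2:Mul1,r3:Add1,r4:4
  c4: issue SUB r3<-Add3  regs: r0:6,r1:Add2,r2:Mul1,r3:Add3,r4:4
  c5: CDB Add1=10; issue MUL r4<-Mul2  regs: r0:6,r1:Add2,r2:Mul1,r3:Add3,r4:Mul2
  c6: CDB Add2=10; issue ADD r1<-Add1  regs: r0:6,r1:Add1,r2:Mul1,r3:Add3,r4:Mul2
  c7: CDB Mul1=16; issue SUB r2<-Add2  regs: r0:6,r1:Add1,r2:Add2,r3:Add3,r4:Mul2
  c8: CDB Add3=4; issue MUL r2<-Mul1  regs: r0:6,r1:Add1,r2:Mul1,r3:4,r4:Mul2
  c9: issue SUB r2<-Add3  regs: r0:6,r1:Add1,r2:Add3,r3:4,r4:Mul2
  c10: -  regs: r0:6,r1:Add1,r2:Add3,r3:4,r4:Mul2
  c11: CDB Add1=20  regs: r0:6,r1:20,r2:Add3,r3:4,r4:Mul2
  c12: CDB Mul2=160  regs: r0:6,r1:20,r2:Add3,r3:4,r4:160
  c13: -  regs: r0:6,r1:20,r2:Add3,r3:4,r4:160
  c14: CDB Add2=14  regs: r0:6,r1:20,r2:Add3,r3:4,r4:160
  c15: CDB Add3=14  regs: r0:6,r1:20,r2:14,r3:4,r4:160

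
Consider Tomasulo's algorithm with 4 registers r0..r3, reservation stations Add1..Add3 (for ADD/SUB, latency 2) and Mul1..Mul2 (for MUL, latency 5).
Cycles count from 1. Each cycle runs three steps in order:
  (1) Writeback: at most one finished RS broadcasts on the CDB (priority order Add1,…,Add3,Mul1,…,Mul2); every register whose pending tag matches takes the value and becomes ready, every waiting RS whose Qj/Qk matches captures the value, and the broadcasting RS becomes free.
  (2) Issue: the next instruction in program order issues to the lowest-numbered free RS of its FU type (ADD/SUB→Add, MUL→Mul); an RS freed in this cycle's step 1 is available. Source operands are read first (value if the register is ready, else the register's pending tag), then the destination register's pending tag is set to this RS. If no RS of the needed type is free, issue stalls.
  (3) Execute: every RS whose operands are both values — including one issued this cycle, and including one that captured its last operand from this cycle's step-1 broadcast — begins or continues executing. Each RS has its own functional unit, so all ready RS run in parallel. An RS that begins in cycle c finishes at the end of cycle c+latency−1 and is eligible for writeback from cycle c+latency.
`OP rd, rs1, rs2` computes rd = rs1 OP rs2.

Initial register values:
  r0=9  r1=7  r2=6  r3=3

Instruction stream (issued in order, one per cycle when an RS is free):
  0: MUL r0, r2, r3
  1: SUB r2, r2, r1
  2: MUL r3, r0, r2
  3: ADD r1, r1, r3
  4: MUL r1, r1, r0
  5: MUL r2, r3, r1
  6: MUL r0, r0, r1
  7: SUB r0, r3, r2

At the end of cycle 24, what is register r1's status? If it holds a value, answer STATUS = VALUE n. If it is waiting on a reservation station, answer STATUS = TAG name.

STATUS = VALUE -198

c1: issue MUL r0<-Mul1 | r0:Mul1,r1:7,r2:6,r3:3
c2: issue SUB r2<-Add1 | r0:Mul1,r1:7,r2:Add1,r3:3
c3: issue MUL r3<-Mul2 | r0:Mul1,r1:7,r2:Add1,r3:Mul2
c4: CDB Add1=-1; issue ADD r1<-Add1 | r0:Mul1,r1:Add1,r2:-1,r3:Mul2
c5: stall | r0:Mul1,r1:Add1,r2:-1,r3:Mul2
c6: CDB Mul1=18; issue MUL r1<-Mul1 | r0:18,r1:Mul1,r2:-1,r3:Mul2
c7: stall | r0:18,r1:Mul1,r2:-1,r3:Mul2
c8: stall | r0:18,r1:Mul1,r2:-1,r3:Mul2
c9: stall | r0:18,r1:Mul1,r2:-1,r3:Mul2
c10: stall | r0:18,r1:Mul1,r2:-1,r3:Mul2
c11: CDB Mul2=-18; issue MUL r2<-Mul2 | r0:18,r1:Mul1,r2:Mul2,r3:-18
c12: stall | r0:18,r1:Mul1,r2:Mul2,r3:-18
c13: CDB Add1=-11; stall | r0:18,r1:Mul1,r2:Mul2,r3:-18
c14: stall | r0:18,r1:Mul1,r2:Mul2,r3:-18
c15: stall | r0:18,r1:Mul1,r2:Mul2,r3:-18
c16: stall | r0:18,r1:Mul1,r2:Mul2,r3:-18
c17: stall | r0:18,r1:Mul1,r2:Mul2,r3:-18
c18: CDB Mul1=-198; issue MUL r0<-Mul1 | r0:Mul1,r1:-198,r2:Mul2,r3:-18
c19: issue SUB r0<-Add1 | r0:Add1,r1:-198,r2:Mul2,r3:-18
c20: - | r0:Add1,r1:-198,r2:Mul2,r3:-18
c21: - | r0:Add1,r1:-198,r2:Mul2,r3:-18
c22: - | r0:Add1,r1:-198,r2:Mul2,r3:-18
c23: CDB Mul1=-3564 | r0:Add1,r1:-198,r2:Mul2,r3:-18
c24: CDB Mul2=3564 | r0:Add1,r1:-198,r2:3564,r3:-18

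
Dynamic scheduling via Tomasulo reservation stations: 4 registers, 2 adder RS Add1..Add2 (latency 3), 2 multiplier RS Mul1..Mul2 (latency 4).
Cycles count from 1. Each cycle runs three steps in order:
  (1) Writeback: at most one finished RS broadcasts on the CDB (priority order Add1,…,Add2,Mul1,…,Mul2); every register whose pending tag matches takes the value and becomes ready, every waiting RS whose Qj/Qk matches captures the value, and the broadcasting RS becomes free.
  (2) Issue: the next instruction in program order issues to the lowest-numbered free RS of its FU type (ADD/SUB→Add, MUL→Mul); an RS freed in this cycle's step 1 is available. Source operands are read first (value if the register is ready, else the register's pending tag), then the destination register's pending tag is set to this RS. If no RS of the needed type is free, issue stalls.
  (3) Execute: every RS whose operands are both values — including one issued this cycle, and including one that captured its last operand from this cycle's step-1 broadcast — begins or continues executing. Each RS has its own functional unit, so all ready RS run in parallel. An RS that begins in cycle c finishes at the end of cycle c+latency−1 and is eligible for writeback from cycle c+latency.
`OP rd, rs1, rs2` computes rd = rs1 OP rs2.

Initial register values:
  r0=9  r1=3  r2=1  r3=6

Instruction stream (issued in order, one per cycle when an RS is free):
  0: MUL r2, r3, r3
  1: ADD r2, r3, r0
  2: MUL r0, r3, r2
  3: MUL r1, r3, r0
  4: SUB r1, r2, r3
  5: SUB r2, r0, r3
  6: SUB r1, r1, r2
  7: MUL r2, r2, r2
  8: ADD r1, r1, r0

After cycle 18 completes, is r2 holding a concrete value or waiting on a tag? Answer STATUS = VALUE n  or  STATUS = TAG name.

STATUS = VALUE 7056

cycle 1: issue MUL r2<-Mul1 // r0:9,r1:3,r2:Mul1,r3:6
cycle 2: issue ADD r2<-Add1 // r0:9,r1:3,r2:Add1,r3:6
cycle 3: issue MUL r0<-Mul2 // r0:Mul2,r1:3,r2:Add1,r3:6
cycle 4: stall // r0:Mul2,r1:3,r2:Add1,r3:6
cycle 5: CDB Add1=15; stall // r0:Mul2,r1:3,r2:15,r3:6
cycle 6: CDB Mul1=36; issue MUL r1<-Mul1 // r0:Mul2,r1:Mul1,r2:15,r3:6
cycle 7: issue SUB r1<-Add1 // r0:Mul2,r1:Add1,r2:15,r3:6
cycle 8: issue SUB r2<-Add2 // r0:Mul2,r1:Add1,r2:Add2,r3:6
cycle 9: CDB Mul2=90; stall // r0:90,r1:Add1,r2:Add2,r3:6
cycle 10: CDB Add1=9; issue SUB r1<-Add1 // r0:90,r1:Add1,r2:Add2,r3:6
cycle 11: issue MUL r2<-Mul2 // r0:90,r1:Add1,r2:Mul2,r3:6
cycle 12: CDB Add2=84; issue ADD r1<-Add2 // r0:90,r1:Add2,r2:Mul2,r3:6
cycle 13: CDB Mul1=540 // r0:90,r1:Add2,r2:Mul2,r3:6
cycle 14: - // r0:90,r1:Add2,r2:Mul2,r3:6
cycle 15: CDB Add1=-75 // r0:90,r1:Add2,r2:Mul2,r3:6
cycle 16: CDB Mul2=7056 // r0:90,r1:Add2,r2:7056,r3:6
cycle 17: - // r0:90,r1:Add2,r2:7056,r3:6
cycle 18: CDB Add2=15 // r0:90,r1:15,r2:7056,r3:6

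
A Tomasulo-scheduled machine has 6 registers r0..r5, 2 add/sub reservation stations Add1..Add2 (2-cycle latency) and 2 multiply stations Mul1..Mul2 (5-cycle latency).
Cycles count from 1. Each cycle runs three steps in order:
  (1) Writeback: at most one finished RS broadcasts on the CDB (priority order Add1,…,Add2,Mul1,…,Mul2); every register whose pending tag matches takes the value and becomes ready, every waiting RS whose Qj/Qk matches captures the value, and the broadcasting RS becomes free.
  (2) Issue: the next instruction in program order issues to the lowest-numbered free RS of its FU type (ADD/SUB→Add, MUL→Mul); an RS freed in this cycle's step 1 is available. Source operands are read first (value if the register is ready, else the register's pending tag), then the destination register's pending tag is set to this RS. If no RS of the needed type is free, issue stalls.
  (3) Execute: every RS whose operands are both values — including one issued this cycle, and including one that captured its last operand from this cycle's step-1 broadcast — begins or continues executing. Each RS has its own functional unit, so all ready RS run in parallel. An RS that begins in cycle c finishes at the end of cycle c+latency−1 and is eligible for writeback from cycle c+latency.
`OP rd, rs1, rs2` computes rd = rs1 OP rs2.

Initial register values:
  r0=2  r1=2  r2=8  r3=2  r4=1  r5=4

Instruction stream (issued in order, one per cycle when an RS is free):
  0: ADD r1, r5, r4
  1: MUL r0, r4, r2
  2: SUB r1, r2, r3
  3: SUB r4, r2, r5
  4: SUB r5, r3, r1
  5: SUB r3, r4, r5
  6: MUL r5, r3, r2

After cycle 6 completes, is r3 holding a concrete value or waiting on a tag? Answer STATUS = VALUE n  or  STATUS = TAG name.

STATUS = TAG Add2

cycle 1: issue ADD r1<-Add1 // r0:2,r1:Add1,r2:8,r3:2,r4:1,r5:4
cycle 2: issue MUL r0<-Mul1 // r0:Mul1,r1:Add1,r2:8,r3:2,r4:1,r5:4
cycle 3: CDB Add1=5; issue SUB r1<-Add1 // r0:Mul1,r1:Add1,r2:8,r3:2,r4:1,r5:4
cycle 4: issue SUB r4<-Add2 // r0:Mul1,r1:Add1,r2:8,r3:2,r4:Add2,r5:4
cycle 5: CDB Add1=6; issue SUB r5<-Add1 // r0:Mul1,r1:6,r2:8,r3:2,r4:Add2,r5:Add1
cycle 6: CDB Add2=4; issue SUB r3<-Add2 // r0:Mul1,r1:6,r2:8,r3:Add2,r4:4,r5:Add1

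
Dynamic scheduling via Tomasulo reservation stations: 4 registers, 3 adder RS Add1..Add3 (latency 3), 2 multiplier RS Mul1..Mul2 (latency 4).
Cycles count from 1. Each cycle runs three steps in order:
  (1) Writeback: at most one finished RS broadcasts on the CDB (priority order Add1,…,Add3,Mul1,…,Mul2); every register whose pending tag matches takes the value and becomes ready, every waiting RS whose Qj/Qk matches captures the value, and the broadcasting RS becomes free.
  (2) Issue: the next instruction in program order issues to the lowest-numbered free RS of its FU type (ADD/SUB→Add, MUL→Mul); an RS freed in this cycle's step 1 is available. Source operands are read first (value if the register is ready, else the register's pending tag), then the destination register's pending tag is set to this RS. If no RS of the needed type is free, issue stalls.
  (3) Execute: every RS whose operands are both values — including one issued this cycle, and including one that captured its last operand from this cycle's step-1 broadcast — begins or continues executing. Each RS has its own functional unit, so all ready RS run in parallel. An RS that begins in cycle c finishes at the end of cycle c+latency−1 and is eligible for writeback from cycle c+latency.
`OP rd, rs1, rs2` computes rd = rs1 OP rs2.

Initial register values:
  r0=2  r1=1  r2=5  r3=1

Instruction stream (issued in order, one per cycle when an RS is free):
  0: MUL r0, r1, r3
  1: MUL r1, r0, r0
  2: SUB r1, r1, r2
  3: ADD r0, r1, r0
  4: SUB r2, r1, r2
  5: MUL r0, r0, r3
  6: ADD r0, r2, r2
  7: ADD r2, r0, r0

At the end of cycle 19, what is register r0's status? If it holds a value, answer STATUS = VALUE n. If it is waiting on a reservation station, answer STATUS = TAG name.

STATUS = VALUE -18

cycle 1: issue MUL r0<-Mul1 // r0:Mul1,r1:1,r2:5,r3:1
cycle 2: issue MUL r1<-Mul2 // r0:Mul1,r1:Mul2,r2:5,r3:1
cycle 3: issue SUB r1<-Add1 // r0:Mul1,r1:Add1,r2:5,r3:1
cycle 4: issue ADD r0<-Add2 // r0:Add2,r1:Add1,r2:5,r3:1
cycle 5: CDB Mul1=1; issue SUB r2<-Add3 // r0:Add2,r1:Add1,r2:Add3,r3:1
cycle 6: issue MUL r0<-Mul1 // r0:Mul1,r1:Add1,r2:Add3,r3:1
cycle 7: stall // r0:Mul1,r1:Add1,r2:Add3,r3:1
cycle 8: stall // r0:Mul1,r1:Add1,r2:Add3,r3:1
cycle 9: CDB Mul2=1; stall // r0:Mul1,r1:Add1,r2:Add3,r3:1
cycle 10: stall // r0:Mul1,r1:Add1,r2:Add3,r3:1
cycle 11: stall // r0:Mul1,r1:Add1,r2:Add3,r3:1
cycle 12: CDB Add1=-4; issue ADD r0<-Add1 // r0:Add1,r1:-4,r2:Add3,r3:1
cycle 13: stall // r0:Add1,r1:-4,r2:Add3,r3:1
cycle 14: stall // r0:Add1,r1:-4,r2:Add3,r3:1
cycle 15: CDB Add2=-3; issue ADD r2<-Add2 // r0:Add1,r1:-4,r2:Add2,r3:1
cycle 16: CDB Add3=-9 // r0:Add1,r1:-4,r2:Add2,r3:1
cycle 17: - // r0:Add1,r1:-4,r2:Add2,r3:1
cycle 18: - // r0:Add1,r1:-4,r2:Add2,r3:1
cycle 19: CDB Add1=-18 // r0:-18,r1:-4,r2:Add2,r3:1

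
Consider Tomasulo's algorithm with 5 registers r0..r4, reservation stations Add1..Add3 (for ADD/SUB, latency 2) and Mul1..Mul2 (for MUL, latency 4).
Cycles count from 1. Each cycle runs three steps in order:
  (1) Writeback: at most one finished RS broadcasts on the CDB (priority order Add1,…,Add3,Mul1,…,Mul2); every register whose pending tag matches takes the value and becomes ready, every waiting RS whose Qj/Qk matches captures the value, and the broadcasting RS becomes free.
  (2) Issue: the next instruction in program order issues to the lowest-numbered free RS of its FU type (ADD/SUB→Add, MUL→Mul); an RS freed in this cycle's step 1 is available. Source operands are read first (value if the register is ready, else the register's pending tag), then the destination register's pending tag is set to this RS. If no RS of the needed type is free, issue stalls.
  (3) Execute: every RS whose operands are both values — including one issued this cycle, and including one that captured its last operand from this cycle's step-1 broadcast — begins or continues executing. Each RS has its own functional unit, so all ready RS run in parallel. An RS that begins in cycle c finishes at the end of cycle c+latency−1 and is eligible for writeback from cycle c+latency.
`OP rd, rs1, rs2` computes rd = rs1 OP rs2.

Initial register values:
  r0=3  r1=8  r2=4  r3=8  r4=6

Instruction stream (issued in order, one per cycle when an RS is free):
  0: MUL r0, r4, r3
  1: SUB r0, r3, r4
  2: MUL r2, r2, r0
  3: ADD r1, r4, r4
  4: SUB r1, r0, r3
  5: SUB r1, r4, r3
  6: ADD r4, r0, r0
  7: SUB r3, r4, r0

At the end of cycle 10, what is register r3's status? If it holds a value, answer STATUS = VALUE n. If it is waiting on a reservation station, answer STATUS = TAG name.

c1: issue MUL r0<-Mul1 | r0:Mul1,r1:8,r2:4,r3:8,r4:6
c2: issue SUB r0<-Add1 | r0:Add1,r1:8,r2:4,r3:8,r4:6
c3: issue MUL r2<-Mul2 | r0:Add1,r1:8,r2:Mul2,r3:8,r4:6
c4: CDB Add1=2; issue ADD r1<-Add1 | r0:2,r1:Add1,r2:Mul2,r3:8,r4:6
c5: CDB Mul1=48; issue SUB r1<-Add2 | r0:2,r1:Add2,r2:Mul2,r3:8,r4:6
c6: CDB Add1=12; issue SUB r1<-Add1 | r0:2,r1:Add1,r2:Mul2,r3:8,r4:6
c7: CDB Add2=-6; issue ADD r4<-Add2 | r0:2,r1:Add1,r2:Mul2,r3:8,r4:Add2
c8: CDB Add1=-2; issue SUB r3<-Add1 | r0:2,r1:-2,r2:Mul2,r3:Add1,r4:Add2
c9: CDB Add2=4 | r0:2,r1:-2,r2:Mul2,r3:Add1,r4:4
c10: CDB Mul2=8 | r0:2,r1:-2,r2:8,r3:Add1,r4:4

STATUS = TAG Add1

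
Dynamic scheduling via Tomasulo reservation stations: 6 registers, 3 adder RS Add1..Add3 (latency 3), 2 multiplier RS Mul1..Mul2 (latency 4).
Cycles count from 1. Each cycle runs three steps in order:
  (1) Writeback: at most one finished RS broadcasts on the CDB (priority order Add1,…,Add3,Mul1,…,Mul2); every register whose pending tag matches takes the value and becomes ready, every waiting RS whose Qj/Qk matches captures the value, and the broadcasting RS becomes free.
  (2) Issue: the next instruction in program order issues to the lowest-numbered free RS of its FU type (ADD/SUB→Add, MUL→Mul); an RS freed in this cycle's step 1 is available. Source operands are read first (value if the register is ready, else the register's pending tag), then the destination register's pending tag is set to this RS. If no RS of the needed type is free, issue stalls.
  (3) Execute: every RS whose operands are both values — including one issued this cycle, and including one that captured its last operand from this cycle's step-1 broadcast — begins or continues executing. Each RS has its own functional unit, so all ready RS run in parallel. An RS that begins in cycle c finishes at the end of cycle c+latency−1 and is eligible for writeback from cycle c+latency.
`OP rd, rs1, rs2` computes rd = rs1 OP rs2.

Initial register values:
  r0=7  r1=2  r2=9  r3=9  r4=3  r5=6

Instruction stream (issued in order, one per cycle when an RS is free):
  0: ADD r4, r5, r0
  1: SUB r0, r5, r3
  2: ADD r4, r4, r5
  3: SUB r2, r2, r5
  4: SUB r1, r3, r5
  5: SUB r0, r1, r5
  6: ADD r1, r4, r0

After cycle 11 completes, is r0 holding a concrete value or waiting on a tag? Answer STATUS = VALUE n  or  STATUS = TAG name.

cycle 1: issue ADD r4<-Add1 // r0:7,r1:2,r2:9,r3:9,r4:Add1,r5:6
cycle 2: issue SUB r0<-Add2 // r0:Add2,r1:2,r2:9,r3:9,r4:Add1,r5:6
cycle 3: issue ADD r4<-Add3 // r0:Add2,r1:2,r2:9,r3:9,r4:Add3,r5:6
cycle 4: CDB Add1=13; issue SUB r2<-Add1 // r0:Add2,r1:2,r2:Add1,r3:9,r4:Add3,r5:6
cycle 5: CDB Add2=-3; issue SUB r1<-Add2 // r0:-3,r1:Add2,r2:Add1,r3:9,r4:Add3,r5:6
cycle 6: stall // r0:-3,r1:Add2,r2:Add1,r3:9,r4:Add3,r5:6
cycle 7: CDB Add1=3; issue SUB r0<-Add1 // r0:Add1,r1:Add2,r2:3,r3:9,r4:Add3,r5:6
cycle 8: CDB Add2=3; issue ADD r1<-Add2 // r0:Add1,r1:Add2,r2:3,r3:9,r4:Add3,r5:6
cycle 9: CDB Add3=19 // r0:Add1,r1:Add2,r2:3,r3:9,r4:19,r5:6
cycle 10: - // r0:Add1,r1:Add2,r2:3,r3:9,r4:19,r5:6
cycle 11: CDB Add1=-3 // r0:-3,r1:Add2,r2:3,r3:9,r4:19,r5:6

STATUS = VALUE -3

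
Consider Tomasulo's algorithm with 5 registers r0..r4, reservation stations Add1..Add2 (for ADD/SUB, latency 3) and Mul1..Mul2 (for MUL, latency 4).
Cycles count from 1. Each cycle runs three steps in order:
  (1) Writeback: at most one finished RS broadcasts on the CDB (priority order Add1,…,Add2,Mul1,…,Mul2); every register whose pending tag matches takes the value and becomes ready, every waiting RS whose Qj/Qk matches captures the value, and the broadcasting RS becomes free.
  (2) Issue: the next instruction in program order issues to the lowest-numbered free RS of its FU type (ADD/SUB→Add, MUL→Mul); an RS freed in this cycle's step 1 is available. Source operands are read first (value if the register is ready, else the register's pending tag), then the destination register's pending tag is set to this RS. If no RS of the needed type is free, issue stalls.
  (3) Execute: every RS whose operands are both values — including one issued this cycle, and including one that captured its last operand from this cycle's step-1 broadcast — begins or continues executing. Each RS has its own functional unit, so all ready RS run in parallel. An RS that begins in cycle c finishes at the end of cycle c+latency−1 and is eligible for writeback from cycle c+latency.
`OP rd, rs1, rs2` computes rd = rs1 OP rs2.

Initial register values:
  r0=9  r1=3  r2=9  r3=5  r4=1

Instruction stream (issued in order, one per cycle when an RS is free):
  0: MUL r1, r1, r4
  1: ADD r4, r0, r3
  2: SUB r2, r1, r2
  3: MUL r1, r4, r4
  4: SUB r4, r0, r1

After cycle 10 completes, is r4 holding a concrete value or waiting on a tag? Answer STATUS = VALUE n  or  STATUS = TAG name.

STATUS = TAG Add1

  c1: issue MUL r1<-Mul1  regs: r0:9,r1:Mul1,r2:9,r3:5,r4:1
  c2: issue ADD r4<-Add1  regs: r0:9,r1:Mul1,r2:9,r3:5,r4:Add1
  c3: issue SUB r2<-Add2  regs: r0:9,r1:Mul1,r2:Add2,r3:5,r4:Add1
  c4: issue MUL r1<-Mul2  regs: r0:9,r1:Mul2,r2:Add2,r3:5,r4:Add1
  c5: CDB Add1=14; issue SUB r4<-Add1  regs: r0:9,r1:Mul2,r2:Add2,r3:5,r4:Add1
  c6: CDB Mul1=3  regs: r0:9,r1:Mul2,r2:Add2,r3:5,r4:Add1
  c7: -  regs: r0:9,r1:Mul2,r2:Add2,r3:5,r4:Add1
  c8: -  regs: r0:9,r1:Mul2,r2:Add2,r3:5,r4:Add1
  c9: CDB Add2=-6  regs: r0:9,r1:Mul2,r2:-6,r3:5,r4:Add1
  c10: CDB Mul2=196  regs: r0:9,r1:196,r2:-6,r3:5,r4:Add1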